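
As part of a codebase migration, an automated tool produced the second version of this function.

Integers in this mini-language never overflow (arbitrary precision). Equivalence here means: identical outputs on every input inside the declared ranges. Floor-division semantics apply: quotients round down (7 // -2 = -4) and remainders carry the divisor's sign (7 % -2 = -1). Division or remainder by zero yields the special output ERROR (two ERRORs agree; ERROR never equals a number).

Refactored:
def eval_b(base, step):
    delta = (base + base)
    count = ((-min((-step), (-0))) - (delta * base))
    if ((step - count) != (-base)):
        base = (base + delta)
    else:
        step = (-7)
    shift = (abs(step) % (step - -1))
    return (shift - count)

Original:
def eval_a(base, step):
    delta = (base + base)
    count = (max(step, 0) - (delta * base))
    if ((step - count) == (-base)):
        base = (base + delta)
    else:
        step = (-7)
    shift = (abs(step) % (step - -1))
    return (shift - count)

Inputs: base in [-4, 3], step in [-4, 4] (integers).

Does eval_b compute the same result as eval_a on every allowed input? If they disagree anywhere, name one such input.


These are not equivalent — on base=-4, step=-4 the outputs split (27 vs 30).
eval_a: delta = -8; count = -32; ((step - count) == (-base)) -> false; step = -7; shift = -5; return 27
eval_b: delta = -8; count = -32; ((step - count) != (-base)) -> true; base = -12; shift = -2; return 30
verdict: not equivalent; witness: base=-4, step=-4


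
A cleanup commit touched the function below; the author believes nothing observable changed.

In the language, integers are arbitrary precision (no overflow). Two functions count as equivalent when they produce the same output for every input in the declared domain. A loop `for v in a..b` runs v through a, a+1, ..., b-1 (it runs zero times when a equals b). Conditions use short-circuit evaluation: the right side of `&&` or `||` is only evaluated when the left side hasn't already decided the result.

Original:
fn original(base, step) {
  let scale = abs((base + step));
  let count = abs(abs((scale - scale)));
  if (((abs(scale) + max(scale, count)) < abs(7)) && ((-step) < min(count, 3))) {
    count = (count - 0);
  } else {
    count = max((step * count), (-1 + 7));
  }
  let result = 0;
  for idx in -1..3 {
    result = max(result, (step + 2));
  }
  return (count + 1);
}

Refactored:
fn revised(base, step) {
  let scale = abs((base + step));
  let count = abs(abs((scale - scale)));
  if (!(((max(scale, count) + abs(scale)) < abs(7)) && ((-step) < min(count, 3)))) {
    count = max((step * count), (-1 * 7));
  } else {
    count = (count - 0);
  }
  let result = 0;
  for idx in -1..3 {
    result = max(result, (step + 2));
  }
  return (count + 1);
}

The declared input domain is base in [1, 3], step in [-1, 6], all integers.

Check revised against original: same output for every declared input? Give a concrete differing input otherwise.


Evaluate both at base=1, step=-1.
original: scale = 0; count = 0; (((abs(scale) + max(scale, count)) < abs(7)) && ((-step) < min(count, 3))) -> false; count = 6; result = 0; [idx=-1]; result = 1; [idx=0]; result = 1; [idx=1]; result = 1; [idx=2]; result = 1; return 7
revised: scale = 0; count = 0; (!(((max(scale, count) + abs(scale)) < abs(7)) && ((-step) < min(count, 3)))) -> true; count = 0; result = 0; [idx=-1]; result = 1; [idx=0]; result = 1; [idx=1]; result = 1; [idx=2]; result = 1; return 1
7 != 1, so the rewrite changes behavior.
verdict: not equivalent; witness: base=1, step=-1


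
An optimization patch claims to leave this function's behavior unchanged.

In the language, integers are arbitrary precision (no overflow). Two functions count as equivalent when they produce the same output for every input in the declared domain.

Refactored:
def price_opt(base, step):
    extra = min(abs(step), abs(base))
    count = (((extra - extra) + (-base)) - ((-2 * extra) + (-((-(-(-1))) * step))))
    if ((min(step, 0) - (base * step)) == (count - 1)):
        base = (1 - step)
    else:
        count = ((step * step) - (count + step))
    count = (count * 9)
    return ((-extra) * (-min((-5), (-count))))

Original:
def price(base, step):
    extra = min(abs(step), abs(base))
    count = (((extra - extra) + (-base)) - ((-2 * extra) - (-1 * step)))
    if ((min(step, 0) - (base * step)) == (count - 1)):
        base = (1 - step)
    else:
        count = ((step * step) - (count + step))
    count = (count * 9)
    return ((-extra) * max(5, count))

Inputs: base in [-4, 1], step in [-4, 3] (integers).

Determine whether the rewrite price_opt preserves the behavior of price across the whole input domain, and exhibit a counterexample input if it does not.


Differences: arithmetic usage differs; and min/max/abs usage differs — yet all 48 inputs agree.
verdict: equivalent


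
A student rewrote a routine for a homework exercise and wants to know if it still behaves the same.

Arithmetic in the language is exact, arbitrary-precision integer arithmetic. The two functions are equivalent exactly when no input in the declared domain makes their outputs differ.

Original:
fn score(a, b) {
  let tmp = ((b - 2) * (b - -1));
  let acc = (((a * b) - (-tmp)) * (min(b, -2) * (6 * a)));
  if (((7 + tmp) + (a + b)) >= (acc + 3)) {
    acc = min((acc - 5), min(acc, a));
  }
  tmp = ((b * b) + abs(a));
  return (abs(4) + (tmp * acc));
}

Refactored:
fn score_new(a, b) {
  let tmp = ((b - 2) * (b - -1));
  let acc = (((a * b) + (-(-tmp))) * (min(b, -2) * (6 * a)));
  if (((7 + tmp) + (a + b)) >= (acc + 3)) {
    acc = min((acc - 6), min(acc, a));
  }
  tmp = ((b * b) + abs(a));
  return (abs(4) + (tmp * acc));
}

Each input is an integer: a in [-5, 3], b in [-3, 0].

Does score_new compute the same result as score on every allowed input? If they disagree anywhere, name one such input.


These are not equivalent — on a=-5, b=0 the outputs split (-621 vs -626).
score: tmp := -2 | acc := -120 | (((7 + tmp) + (a + b)) >= (acc + 3)): true | acc := -125 | tmp := 5 | result -621
score_new: tmp := -2 | acc := -120 | (((7 + tmp) + (a + b)) >= (acc + 3)): true | acc := -126 | tmp := 5 | result -626
verdict: not equivalent; witness: a=-5, b=0


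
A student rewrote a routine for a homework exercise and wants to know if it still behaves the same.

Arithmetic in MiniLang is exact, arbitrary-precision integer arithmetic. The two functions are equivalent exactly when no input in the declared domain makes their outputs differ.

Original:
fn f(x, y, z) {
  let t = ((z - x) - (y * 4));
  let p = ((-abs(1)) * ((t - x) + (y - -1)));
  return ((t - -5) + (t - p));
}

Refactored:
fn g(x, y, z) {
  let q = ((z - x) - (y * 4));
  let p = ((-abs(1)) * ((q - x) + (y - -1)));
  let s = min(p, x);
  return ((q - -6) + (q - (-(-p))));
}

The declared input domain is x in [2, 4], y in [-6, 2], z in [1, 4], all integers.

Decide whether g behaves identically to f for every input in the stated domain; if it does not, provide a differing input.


Input x=2, y=-6, z=1: 67 from f versus 68 from g.
verdict: not equivalent; witness: x=2, y=-6, z=1


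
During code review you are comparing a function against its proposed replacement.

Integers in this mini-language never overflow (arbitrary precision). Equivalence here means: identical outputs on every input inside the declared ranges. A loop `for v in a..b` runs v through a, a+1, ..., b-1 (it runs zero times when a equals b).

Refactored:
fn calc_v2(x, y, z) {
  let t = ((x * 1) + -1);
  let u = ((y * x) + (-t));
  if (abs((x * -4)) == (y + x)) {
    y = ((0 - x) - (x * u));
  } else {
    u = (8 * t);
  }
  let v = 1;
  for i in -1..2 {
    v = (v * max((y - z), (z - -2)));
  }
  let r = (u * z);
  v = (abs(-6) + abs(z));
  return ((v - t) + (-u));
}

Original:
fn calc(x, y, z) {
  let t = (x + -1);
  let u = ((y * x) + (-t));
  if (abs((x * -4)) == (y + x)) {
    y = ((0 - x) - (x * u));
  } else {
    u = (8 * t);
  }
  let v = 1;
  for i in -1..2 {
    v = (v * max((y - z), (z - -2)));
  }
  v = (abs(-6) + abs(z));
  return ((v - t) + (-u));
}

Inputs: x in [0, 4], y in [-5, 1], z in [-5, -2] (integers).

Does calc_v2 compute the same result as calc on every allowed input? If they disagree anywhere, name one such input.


Behavior is preserved: although local variable names differ, plus arithmetic usage differs, plus constant usage differs, plus statement counts differ, the outputs never diverge.
One worked example (x=2, y=-3, z=-5) — calc: t := 1 | u := -7 | (abs((x * -4)) == (y + x)): false | u := 8 | v := 1 | iter i=-1: | v := 2 | iter i=0: | v := 4 | iter i=1: | v := 8 | v := 11 | result 2; calc_v2: t := 1 | u := -7 | (abs((x * -4)) == (y + x)): false | u := 8 | v := 1 | iter i=-1: | v := 2 | iter i=0: | v := 4 | iter i=1: | v := 8 | r := -40 | v := 11 | result 2; agreement on 2.
Sweeping the whole domain (140 inputs) finds no disagreement.
verdict: equivalent


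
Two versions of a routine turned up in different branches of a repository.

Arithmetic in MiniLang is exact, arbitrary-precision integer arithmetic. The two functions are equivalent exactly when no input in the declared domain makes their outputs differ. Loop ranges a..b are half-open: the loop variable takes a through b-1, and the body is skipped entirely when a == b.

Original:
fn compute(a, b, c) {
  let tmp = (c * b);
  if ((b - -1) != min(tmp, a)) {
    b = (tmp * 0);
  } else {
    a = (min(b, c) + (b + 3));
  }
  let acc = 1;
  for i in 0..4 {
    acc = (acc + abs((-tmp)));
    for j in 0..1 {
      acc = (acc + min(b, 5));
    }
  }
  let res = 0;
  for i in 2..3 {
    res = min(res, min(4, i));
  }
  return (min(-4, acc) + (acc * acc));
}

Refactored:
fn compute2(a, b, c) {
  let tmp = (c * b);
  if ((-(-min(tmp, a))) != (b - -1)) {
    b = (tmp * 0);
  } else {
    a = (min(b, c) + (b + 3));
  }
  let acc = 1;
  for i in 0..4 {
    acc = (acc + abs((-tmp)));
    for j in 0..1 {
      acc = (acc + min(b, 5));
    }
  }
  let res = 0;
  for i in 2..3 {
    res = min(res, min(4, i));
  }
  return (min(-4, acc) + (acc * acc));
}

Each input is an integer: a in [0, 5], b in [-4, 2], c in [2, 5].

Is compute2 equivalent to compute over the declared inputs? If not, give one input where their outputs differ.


Behavior is preserved: although same computation, different form, the outputs never diverge.
Tracing a=5, b=2, c=2: compute: tmp := 4 | ((b - -1) != min(tmp, a)): true | b := 0 | acc := 1 | iter i=0: | acc := 5 | iter j=0: | acc := 5 | iter i=1: | acc := 9 | iter j=0: | acc := 9 | iter i=2: | acc := 13 | iter j=0: | acc := 13 | iter i=3: | acc := 17 | iter j=0: | acc := 17 | res := 0 | iter i=2: | res := 0 | result 285 | compute2: tmp := 4 | ((-(-min(tmp, a))) != (b - -1)): true | b := 0 | acc := 1 | iter i=0: | acc := 5 | iter j=0: | acc := 5 | iter i=1: | acc := 9 | iter j=0: | acc := 9 | iter i=2: | acc := 13 | iter j=0: | acc := 13 | iter i=3: | acc := 17 | iter j=0: | acc := 17 | res := 0 | iter i=2: | res := 0 | result 285 — matching result 285.
Across all 168 domain points the two functions coincide.
verdict: equivalent


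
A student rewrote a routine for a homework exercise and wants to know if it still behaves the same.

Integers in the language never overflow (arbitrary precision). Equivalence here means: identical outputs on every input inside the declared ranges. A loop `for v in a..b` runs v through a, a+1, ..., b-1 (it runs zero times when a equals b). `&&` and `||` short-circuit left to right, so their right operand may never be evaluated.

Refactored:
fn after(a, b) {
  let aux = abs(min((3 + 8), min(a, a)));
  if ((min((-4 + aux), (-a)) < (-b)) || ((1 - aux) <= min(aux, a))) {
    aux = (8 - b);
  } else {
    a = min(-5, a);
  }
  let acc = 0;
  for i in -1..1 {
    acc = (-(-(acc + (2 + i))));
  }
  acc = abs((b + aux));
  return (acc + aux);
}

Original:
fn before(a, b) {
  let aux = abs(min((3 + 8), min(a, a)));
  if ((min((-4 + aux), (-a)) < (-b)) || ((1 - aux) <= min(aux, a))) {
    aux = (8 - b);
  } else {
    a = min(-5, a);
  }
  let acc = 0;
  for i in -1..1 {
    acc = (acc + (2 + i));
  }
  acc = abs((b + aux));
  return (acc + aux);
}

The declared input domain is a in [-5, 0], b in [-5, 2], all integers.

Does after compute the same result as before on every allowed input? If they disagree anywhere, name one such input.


Side by side, the visible changes include: same computation, different form.
Tracing a=-1, b=1: before: aux=1, then ((min((-4 + aux), (-a)) < (-b)) || ((1 - aux) <= min(aux, a))) is true, then aux=7, then acc=0, then (i=-1), then acc=1, then (i=0), then acc=3, then acc=8, then returns 15 | after: aux=1, then ((min((-4 + aux), (-a)) < (-b)) || ((1 - aux) <= min(aux, a))) is true, then aux=7, then acc=0, then (i=-1), then acc=1, then (i=0), then acc=3, then acc=8, then returns 15 — matching result 15.
Sweeping the whole domain (48 inputs) finds no disagreement.
verdict: equivalent


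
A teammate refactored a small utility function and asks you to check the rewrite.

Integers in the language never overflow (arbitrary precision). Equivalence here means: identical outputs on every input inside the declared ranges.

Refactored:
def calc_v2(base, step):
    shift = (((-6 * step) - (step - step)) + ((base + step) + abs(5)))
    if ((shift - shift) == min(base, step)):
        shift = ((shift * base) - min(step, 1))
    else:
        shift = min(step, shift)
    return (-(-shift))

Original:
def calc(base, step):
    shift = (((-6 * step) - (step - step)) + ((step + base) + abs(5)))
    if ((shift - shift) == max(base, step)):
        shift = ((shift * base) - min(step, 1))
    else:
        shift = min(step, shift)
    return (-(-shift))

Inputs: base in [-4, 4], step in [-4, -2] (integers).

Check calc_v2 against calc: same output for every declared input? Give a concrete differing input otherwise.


Take base=0, step=-4.
calc: shift := 25 | ((shift - shift) == max(base, step)): true | shift := 4 | result 4
calc_v2: shift := 25 | ((shift - shift) == min(base, step)): false | shift := -4 | result -4
4 against -4: the behavior changed.
verdict: not equivalent; witness: base=0, step=-4


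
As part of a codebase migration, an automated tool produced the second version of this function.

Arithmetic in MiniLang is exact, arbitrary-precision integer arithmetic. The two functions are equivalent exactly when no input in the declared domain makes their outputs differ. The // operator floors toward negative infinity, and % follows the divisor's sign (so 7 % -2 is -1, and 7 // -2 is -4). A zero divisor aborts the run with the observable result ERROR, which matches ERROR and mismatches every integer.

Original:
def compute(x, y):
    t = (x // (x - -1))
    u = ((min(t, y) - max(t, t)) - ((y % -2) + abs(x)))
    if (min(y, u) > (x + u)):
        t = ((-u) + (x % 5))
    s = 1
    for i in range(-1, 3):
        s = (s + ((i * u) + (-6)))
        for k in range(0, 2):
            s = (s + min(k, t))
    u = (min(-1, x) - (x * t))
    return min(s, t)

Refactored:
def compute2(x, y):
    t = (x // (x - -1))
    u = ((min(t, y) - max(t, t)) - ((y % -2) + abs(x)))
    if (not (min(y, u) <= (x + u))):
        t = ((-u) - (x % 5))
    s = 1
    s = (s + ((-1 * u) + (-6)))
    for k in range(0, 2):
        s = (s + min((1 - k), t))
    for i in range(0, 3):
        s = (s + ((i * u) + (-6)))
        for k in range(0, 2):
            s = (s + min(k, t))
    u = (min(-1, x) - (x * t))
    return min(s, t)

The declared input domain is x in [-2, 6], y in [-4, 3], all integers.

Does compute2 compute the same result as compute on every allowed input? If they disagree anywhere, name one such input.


Run the pair on x=-2, y=1.
compute: t = 2; u = -2; (min(y, u) > (x + u)) -> true; t = 5; s = 1; [i=-1]; s = -3; [k=0]; s = -3; [k=1]; s = -2; [i=0]; s = -8; [k=0]; s = -8; [k=1]; s = -7; [i=1]; s = -15; [k=0]; s = -15; [k=1]; s = -14; [i=2]; s = -24; [k=0]; s = -24; [k=1]; s = -23; u = 8; return -23
compute2: t = 2; u = -2; (not (min(y, u) <= (x + u))) -> true; t = -1; s = 1; s = -3; [k=0]; s = -4; [k=1]; s = -5; [i=0]; s = -11; [k=0]; s = -12; [k=1]; s = -13; [i=1]; s = -21; [k=0]; s = -22; [k=1]; s = -23; [i=2]; s = -33; [k=0]; s = -34; [k=1]; s = -35; u = -4; return -35
-23 and -35 differ, so these are not the same function on this domain.
verdict: not equivalent; witness: x=-2, y=1


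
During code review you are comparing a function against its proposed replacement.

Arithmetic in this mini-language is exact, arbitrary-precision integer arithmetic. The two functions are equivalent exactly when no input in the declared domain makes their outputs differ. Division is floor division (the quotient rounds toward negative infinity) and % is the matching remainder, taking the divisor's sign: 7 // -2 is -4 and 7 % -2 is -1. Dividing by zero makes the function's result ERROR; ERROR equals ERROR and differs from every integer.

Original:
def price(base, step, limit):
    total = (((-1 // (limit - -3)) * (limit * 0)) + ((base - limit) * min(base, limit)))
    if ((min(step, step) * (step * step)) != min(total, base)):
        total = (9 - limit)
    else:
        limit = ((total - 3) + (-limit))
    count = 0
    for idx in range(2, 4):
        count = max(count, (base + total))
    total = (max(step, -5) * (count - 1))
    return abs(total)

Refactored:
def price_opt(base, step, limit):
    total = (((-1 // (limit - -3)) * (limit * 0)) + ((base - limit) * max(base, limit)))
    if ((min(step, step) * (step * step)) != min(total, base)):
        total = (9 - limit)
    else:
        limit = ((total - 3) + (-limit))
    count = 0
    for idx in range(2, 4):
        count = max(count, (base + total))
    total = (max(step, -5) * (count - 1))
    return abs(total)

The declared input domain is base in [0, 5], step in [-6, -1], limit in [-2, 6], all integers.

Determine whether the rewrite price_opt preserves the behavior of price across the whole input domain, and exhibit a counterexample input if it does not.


Run the pair on base=0, step=-1, limit=-1.
price: total = -1; ((min(step, step) * (step * step)) != min(total, base)) -> false; limit = -3; count = 0; [idx=2]; count = 0; [idx=3]; count = 0; total = 1; return 1
price_opt: total = 0; ((min(step, step) * (step * step)) != min(total, base)) -> true; total = 10; count = 0; [idx=2]; count = 10; [idx=3]; count = 10; total = -9; return 9
1 against 9: the behavior changed.
verdict: not equivalent; witness: base=0, step=-1, limit=-1


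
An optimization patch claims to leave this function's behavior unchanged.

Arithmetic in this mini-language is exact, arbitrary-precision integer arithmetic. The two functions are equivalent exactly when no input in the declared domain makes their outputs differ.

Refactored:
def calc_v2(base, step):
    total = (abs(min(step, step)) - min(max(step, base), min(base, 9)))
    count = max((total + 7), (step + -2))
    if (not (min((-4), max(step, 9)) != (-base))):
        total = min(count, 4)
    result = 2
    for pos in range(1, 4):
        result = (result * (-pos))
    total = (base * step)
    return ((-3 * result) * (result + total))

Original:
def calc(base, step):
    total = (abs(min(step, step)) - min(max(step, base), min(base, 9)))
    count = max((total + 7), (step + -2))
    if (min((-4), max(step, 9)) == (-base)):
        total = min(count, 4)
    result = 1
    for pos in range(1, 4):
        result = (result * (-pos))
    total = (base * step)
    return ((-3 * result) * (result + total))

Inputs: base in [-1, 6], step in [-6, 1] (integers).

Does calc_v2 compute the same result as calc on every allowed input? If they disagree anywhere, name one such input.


Not equivalent: base=-1, step=-6 separates them (0 vs -216).
calc: total := 7 | count := 14 | (min((-4), max(step, 9)) == (-base)): false | result := 1 | iter pos=1: | result := -1 | iter pos=2: | result := 2 | iter pos=3: | result := -6 | total := 6 | result 0
calc_v2: total := 7 | count := 14 | (not (min((-4), max(step, 9)) != (-base))): false | result := 2 | iter pos=1: | result := -2 | iter pos=2: | result := 4 | iter pos=3: | result := -12 | total := 6 | result -216
verdict: not equivalent; witness: base=-1, step=-6


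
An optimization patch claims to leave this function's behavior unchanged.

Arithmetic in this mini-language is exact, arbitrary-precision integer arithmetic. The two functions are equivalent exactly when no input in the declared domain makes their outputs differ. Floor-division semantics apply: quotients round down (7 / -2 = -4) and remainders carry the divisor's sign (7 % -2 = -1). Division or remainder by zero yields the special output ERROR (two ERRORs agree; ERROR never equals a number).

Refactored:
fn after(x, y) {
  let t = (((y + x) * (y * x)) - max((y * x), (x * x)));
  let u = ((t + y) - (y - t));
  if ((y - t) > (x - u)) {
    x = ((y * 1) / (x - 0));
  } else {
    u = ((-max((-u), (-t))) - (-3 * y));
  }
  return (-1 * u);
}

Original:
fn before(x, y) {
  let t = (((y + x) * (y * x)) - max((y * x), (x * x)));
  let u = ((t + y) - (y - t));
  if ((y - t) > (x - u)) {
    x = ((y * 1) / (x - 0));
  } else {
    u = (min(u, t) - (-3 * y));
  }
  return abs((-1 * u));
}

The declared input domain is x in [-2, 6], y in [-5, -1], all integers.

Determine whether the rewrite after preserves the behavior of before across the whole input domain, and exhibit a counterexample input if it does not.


The rewrite breaks on x=1, y=-5, where the results are 38 and -38.
before: t = 19; u = 38; ((y - t) > (x - u)) -> true; x = -5; return 38
after: t = 19; u = 38; ((y - t) > (x - u)) -> true; x = -5; return -38
verdict: not equivalent; witness: x=1, y=-5


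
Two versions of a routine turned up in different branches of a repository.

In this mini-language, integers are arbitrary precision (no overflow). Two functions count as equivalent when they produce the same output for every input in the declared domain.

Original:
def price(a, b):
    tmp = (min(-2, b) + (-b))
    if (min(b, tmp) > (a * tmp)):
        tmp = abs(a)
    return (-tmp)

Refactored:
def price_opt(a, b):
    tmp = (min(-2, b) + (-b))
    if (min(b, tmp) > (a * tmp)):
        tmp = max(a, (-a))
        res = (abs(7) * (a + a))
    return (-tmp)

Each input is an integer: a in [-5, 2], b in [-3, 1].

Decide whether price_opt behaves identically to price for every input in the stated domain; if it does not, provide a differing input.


Equivalent. Among the additions is an assignment to `res` whose value nothing reads, and its value is discarded.
Every one of the 40 inputs gives matching results.
As a probe, take a=1, b=1: price runs tmp = -3; (min(b, tmp) > (a * tmp)) -> false; return 3; price_opt runs tmp = -3; (min(b, tmp) > (a * tmp)) -> false; return 3; both end at 3.
verdict: equivalent


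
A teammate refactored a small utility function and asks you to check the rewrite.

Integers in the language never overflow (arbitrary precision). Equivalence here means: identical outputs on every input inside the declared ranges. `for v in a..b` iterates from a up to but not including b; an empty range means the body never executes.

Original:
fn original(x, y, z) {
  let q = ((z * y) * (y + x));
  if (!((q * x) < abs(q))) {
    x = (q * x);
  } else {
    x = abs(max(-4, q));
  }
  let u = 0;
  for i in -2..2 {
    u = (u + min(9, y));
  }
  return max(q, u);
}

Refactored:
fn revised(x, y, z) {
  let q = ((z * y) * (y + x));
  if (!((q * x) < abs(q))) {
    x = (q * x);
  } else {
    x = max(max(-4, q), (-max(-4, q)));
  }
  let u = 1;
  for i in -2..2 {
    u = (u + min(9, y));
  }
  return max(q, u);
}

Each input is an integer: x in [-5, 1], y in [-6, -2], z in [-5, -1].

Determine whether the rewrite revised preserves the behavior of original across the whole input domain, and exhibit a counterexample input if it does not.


x=-5, y=-6, z=-5 yields -24 from original but -23 from revised.
verdict: not equivalent; witness: x=-5, y=-6, z=-5


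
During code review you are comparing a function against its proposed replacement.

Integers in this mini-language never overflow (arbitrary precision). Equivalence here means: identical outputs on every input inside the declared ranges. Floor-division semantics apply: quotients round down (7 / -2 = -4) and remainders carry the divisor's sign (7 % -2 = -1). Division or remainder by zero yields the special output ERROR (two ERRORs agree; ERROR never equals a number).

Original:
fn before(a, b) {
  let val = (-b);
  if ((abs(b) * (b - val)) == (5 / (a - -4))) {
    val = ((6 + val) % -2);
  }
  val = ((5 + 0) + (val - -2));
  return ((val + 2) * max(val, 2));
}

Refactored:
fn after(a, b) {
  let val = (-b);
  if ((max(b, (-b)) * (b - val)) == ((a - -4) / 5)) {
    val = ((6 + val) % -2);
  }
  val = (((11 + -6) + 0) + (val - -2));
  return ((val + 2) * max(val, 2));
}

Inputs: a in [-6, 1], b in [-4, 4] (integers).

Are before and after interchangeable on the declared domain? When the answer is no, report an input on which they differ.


Evaluate both at a=-4, b=-4.
before: val = 4; division by zero -> ERROR
after: val = 4; ((max(b, (-b)) * (b - val)) == ((a - -4) / 5)) -> false; val = 11; return 143
ERROR and 143 differ, so these are not the same function on this domain.
verdict: not equivalent; witness: a=-4, b=-4


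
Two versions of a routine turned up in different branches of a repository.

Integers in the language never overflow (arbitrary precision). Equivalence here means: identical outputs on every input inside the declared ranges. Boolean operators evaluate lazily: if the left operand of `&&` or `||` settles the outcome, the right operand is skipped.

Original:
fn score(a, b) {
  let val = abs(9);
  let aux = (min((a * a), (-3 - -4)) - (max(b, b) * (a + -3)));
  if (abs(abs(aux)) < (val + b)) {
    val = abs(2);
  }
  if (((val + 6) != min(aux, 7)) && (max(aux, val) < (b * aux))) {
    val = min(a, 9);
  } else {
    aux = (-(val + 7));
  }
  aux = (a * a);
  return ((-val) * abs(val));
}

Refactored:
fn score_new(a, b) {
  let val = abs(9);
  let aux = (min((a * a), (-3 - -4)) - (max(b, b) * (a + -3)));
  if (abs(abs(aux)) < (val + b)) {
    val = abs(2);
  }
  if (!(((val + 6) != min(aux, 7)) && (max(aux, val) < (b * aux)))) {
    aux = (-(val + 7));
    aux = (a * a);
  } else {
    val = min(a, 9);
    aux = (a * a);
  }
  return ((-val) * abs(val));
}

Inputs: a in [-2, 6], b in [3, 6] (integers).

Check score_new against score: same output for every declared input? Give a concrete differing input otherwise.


The two versions differ — the changes include boolean connective usage differs; and statement counts differ; and arithmetic usage differs.
As a probe, take a=2, b=4: score runs val := 9 | aux := 5 | (abs(abs(aux)) < (val + b)): true | val := 2 | (((val + 6) != min(aux, 7)) && (max(aux, val) < (b * aux))): true | val := 2 | aux := 4 | result -4; score_new runs val := 9 | aux := 5 | (abs(abs(aux)) < (val + b)): true | val := 2 | (!(((val + 6) != min(aux, 7)) && (max(aux, val) < (b * aux)))): false | val := 2 | aux := 4 | result -4; both end at -4.
Across all 36 domain points the two functions coincide.
verdict: equivalent


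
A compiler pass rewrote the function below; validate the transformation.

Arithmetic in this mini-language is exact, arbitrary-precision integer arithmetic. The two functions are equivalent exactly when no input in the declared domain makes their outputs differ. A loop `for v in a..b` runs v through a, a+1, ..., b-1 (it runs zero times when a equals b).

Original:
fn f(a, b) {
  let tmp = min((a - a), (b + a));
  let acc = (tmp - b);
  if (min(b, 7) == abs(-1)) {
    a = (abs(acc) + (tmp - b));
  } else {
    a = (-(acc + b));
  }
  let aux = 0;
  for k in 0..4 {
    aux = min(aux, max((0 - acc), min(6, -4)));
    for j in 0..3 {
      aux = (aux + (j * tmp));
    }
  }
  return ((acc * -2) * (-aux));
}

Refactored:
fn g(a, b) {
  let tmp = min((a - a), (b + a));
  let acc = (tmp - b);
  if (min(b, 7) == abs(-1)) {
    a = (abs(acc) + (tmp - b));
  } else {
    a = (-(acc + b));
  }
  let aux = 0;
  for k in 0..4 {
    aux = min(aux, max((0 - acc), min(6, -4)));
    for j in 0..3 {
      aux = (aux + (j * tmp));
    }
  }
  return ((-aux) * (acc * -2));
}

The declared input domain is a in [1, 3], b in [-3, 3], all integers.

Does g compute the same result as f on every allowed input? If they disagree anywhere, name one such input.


Reading the diff, among the changes: same computation, different form.
Spot check at a=2, b=-1 — f: tmp=0, then acc=1, then (min(b, 7) == abs(-1)) is false, then a=0, then aux=0, then (k=0), then aux=-1, then (j=0), then aux=-1, then (j=1), then aux=-1, then (j=2), then aux=-1, then (k=1), then aux=-1, then (j=0), then aux=-1, then (j=1), then aux=-1, then (j=2), then aux=-1, then (k=2), then aux=-1, then (j=0), then aux=-1, then (j=1), then aux=-1, then (j=2), then aux=-1, then (k=3), then aux=-1, then (j=0), then aux=-1, then (j=1), then aux=-1, then (j=2), then aux=-1, then returns -2. g: tmp=0, then acc=1, then (min(b, 7) == abs(-1)) is false, then a=0, then aux=0, then (k=0), then aux=-1, then (j=0), then aux=-1, then (j=1), then aux=-1, then (j=2), then aux=-1, then (k=1), then aux=-1, then (j=0), then aux=-1, then (j=1), then aux=-1, then (j=2), then aux=-1, then (k=2), then aux=-1, then (j=0), then aux=-1, then (j=1), then aux=-1, then (j=2), then aux=-1, then (k=3), then aux=-1, then (j=0), then aux=-1, then (j=1), then aux=-1, then (j=2), then aux=-1, then returns -2. Both give -2.
Across all 21 domain points the two functions coincide.
verdict: equivalent


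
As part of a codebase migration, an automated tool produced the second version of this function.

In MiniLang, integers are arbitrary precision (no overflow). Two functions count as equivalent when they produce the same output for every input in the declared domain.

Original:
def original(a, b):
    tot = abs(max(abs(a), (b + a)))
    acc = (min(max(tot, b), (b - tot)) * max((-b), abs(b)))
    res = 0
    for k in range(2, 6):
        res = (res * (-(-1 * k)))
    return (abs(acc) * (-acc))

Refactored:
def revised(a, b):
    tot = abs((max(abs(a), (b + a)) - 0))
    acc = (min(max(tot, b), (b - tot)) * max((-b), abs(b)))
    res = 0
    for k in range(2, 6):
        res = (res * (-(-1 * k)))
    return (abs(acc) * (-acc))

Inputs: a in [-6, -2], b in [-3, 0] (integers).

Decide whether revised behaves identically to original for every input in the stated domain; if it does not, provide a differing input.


Equivalent — the differences include arithmetic usage differs; and constant usage differs, yet no declared input distinguishes the two.
Tracing a=-6, b=0: original: tot becomes 6; next acc becomes 0; next res becomes 0; next at k=2:; next res becomes 0; next at k=3:; next res becomes 0; next at k=4:; next res becomes 0; next at k=5:; next res becomes 0; next final value 0 | revised: tot becomes 6; next acc becomes 0; next res becomes 0; next at k=2:; next res becomes 0; next at k=3:; next res becomes 0; next at k=4:; next res becomes 0; next at k=5:; next res becomes 0; next final value 0 — matching result 0.
Every one of the 20 inputs gives matching results.
verdict: equivalent


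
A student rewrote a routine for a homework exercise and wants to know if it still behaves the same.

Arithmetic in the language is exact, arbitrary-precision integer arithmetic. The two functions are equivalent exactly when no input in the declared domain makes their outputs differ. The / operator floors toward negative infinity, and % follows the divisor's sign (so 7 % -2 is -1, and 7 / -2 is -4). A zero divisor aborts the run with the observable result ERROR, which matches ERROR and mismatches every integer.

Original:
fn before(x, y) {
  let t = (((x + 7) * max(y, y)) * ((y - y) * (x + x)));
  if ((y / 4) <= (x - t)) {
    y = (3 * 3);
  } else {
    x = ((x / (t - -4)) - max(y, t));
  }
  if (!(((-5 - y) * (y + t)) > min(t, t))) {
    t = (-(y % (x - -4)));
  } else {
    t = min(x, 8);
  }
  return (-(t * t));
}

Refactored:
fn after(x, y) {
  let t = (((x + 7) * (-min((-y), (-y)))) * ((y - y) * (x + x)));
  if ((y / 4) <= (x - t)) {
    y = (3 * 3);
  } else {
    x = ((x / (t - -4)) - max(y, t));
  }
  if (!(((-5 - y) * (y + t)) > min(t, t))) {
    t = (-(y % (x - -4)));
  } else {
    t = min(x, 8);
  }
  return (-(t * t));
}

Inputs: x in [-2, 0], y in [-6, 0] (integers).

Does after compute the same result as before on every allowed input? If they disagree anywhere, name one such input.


Changes here: min/max/abs usage differs; the full 21-point sweep finds no disagreement.
verdict: equivalent


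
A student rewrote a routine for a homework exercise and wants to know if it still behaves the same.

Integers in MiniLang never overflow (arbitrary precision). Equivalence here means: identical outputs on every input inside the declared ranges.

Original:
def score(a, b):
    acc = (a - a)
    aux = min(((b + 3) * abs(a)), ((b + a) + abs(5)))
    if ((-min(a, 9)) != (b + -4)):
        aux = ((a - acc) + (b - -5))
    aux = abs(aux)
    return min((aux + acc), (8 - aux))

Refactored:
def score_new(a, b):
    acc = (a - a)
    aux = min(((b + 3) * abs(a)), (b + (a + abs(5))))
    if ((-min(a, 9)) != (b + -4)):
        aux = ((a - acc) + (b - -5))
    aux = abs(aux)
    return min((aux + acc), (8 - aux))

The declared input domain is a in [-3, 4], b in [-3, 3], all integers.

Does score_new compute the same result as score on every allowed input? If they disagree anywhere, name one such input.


Side by side, the visible changes include: same computation, different form.
Spot check at a=-1, b=-2 — score: acc becomes 0; next aux becomes 1; next ((-min(a, 9)) != (b + -4)) evaluates to true; next aux becomes 2; next aux becomes 2; next final value 2. score_new: acc becomes 0; next aux becomes 1; next ((-min(a, 9)) != (b + -4)) evaluates to true; next aux becomes 2; next aux becomes 2; next final value 2. Both give 2.
Every one of the 56 inputs gives matching results.
verdict: equivalent


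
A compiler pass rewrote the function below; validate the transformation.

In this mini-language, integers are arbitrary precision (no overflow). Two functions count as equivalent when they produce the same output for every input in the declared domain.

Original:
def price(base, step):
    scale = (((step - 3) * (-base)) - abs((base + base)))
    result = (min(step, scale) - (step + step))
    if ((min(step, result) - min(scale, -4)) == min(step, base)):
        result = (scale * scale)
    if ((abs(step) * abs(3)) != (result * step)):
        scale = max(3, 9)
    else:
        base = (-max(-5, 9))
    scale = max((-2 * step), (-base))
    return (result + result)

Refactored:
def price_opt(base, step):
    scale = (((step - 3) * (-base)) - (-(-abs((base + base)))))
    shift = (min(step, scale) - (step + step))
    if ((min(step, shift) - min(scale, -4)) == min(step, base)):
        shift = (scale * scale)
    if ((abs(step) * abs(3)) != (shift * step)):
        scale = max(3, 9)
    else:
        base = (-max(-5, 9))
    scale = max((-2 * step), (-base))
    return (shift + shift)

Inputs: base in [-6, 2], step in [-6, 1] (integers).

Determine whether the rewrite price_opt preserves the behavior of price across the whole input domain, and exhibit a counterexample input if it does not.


Equivalent — the differences include local variable names differ, yet no declared input distinguishes the two.
One worked example (base=2, step=-5) — price: scale=12, then result=5, then ((min(step, result) - min(scale, -4)) == min(step, base)) is false, then ((abs(step) * abs(3)) != (result * step)) is true, then scale=9, then scale=10, then returns 10; price_opt: scale=12, then shift=5, then ((min(step, shift) - min(scale, -4)) == min(step, base)) is false, then ((abs(step) * abs(3)) != (shift * step)) is true, then scale=9, then scale=10, then returns 10; agreement on 10.
Sweeping the whole domain (72 inputs) finds no disagreement.
verdict: equivalent


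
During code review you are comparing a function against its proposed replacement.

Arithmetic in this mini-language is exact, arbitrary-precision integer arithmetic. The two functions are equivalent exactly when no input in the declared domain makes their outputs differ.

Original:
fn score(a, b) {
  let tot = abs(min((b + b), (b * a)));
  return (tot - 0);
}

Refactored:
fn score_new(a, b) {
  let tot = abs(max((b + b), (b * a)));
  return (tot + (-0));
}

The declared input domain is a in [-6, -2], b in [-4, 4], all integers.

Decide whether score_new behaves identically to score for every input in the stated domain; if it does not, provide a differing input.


Input a=-6, b=-4: 8 from score versus 24 from score_new.
verdict: not equivalent; witness: a=-6, b=-4


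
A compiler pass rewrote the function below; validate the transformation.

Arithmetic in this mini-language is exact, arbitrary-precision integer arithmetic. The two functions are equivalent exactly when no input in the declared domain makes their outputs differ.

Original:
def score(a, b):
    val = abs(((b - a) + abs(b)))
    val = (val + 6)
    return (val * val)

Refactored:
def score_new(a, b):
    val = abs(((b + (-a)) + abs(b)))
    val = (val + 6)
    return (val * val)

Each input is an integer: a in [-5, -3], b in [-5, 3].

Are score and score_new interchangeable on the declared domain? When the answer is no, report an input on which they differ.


Changes here: arithmetic usage differs; the full 27-point sweep finds no disagreement.
verdict: equivalent


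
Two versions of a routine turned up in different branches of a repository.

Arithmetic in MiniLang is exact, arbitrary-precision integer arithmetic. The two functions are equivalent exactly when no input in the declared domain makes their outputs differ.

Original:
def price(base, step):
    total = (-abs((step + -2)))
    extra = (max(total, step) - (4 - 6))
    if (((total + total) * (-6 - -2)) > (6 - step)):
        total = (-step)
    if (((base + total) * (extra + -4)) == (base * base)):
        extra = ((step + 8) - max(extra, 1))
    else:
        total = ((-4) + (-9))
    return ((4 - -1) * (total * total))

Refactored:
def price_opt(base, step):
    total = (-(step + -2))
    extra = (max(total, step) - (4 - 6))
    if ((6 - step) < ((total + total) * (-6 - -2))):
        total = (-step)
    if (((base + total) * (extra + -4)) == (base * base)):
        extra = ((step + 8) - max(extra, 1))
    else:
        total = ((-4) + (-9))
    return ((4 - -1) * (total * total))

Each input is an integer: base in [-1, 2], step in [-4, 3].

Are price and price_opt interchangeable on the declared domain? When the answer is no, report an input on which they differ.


The rewrite breaks on base=0, step=0, where the results are 0 and 20.
price: total becomes -2; next extra becomes 2; next (((total + total) * (-6 - -2)) > (6 - step)) evaluates to true; next total becomes 0; next (((base + total) * (extra + -4)) == (base * base)) evaluates to true; next extra becomes 6; next final value 0
price_opt: total becomes 2; next extra becomes 4; next ((6 - step) < ((total + total) * (-6 - -2))) evaluates to false; next (((base + total) * (extra + -4)) == (base * base)) evaluates to true; next extra becomes 4; next final value 20
verdict: not equivalent; witness: base=0, step=0


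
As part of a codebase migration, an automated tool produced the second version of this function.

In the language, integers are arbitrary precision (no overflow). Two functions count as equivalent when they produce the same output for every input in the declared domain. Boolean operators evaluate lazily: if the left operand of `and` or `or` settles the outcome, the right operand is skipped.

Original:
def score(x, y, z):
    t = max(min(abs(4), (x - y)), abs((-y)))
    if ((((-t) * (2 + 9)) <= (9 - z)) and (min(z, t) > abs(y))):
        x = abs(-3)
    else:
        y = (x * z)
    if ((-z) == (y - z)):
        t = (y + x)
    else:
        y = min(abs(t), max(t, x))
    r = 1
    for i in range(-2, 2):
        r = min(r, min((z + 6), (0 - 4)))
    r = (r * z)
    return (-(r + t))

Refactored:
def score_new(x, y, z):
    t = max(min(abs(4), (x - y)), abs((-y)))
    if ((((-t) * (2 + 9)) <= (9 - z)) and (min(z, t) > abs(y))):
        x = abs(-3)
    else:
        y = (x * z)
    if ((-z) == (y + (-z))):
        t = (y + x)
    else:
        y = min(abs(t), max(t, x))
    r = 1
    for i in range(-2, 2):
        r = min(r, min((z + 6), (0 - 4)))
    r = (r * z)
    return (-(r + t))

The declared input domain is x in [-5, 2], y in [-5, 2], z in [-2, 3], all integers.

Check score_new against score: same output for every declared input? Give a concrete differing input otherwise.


Side by side, the visible changes include: arithmetic usage differs.
One worked example (x=-3, y=2, z=2) — score: t becomes 2; next ((((-t) * (2 + 9)) <= (9 - z)) and (min(z, t) > abs(y))) evaluates to false; next y becomes -6; next ((-z) == (y - z)) evaluates to false; next y becomes 2; next r becomes 1; next at i=-2:; next r becomes -4; next at i=-1:; next r becomes -4; next at i=0:; next r becomes -4; next at i=1:; next r becomes -4; next r becomes -8; next final value 6; score_new: t becomes 2; next ((((-t) * (2 + 9)) <= (9 - z)) and (min(z, t) > abs(y))) evaluates to false; next y becomes -6; next ((-z) == (y + (-z))) evaluates to false; next y becomes 2; next r becomes 1; next at i=-2:; next r becomes -4; next at i=-1:; next r becomes -4; next at i=0:; next r becomes -4; next at i=1:; next r becomes -4; next r becomes -8; next final value 6; agreement on 6.
Sweeping the whole domain (384 inputs) finds no disagreement.
verdict: equivalent
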